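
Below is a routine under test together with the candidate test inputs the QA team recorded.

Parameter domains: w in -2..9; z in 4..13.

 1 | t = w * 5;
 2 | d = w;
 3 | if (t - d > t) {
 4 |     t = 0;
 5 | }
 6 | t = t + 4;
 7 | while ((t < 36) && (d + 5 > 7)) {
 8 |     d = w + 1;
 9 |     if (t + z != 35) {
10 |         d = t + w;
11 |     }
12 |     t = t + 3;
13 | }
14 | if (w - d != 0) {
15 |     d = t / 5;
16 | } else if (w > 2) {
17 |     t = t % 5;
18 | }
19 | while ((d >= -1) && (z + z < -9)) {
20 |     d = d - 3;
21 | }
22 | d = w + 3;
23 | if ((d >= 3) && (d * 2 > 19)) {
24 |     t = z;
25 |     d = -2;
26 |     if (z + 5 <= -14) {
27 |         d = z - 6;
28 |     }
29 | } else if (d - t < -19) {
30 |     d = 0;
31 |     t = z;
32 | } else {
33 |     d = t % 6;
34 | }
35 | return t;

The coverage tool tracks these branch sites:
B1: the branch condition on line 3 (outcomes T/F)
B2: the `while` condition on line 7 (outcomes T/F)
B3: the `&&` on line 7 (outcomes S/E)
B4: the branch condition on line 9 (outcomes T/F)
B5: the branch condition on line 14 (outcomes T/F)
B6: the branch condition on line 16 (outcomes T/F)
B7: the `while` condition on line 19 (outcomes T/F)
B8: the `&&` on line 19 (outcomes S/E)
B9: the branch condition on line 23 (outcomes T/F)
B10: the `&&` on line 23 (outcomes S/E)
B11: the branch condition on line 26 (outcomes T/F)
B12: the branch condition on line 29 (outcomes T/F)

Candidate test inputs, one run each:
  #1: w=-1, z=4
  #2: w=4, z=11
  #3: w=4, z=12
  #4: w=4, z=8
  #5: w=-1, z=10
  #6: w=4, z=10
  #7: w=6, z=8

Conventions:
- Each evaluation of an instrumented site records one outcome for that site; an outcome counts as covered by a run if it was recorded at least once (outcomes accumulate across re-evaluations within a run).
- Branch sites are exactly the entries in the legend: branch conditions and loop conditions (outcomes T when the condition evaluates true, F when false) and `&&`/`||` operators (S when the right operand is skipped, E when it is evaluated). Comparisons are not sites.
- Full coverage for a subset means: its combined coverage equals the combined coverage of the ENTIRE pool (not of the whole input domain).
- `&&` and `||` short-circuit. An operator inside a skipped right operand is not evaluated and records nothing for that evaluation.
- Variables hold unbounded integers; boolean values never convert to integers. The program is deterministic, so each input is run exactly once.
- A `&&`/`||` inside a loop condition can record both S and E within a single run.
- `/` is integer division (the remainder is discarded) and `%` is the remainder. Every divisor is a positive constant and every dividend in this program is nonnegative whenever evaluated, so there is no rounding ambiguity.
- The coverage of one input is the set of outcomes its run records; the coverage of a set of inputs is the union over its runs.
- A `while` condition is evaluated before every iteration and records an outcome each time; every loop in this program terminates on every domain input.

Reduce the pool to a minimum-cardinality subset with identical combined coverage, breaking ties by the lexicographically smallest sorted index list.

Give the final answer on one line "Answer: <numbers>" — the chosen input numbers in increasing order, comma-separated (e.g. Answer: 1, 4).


test 1 (w=-1, z=4) fires B1->T, B3->E, B2->F, B5->F, B6->F, B8->E, B7->F, B10->S, B9->F, B12->F; hits B1=T, B2=F, B3=E, B5=F, B6=F, B7=F, B8=E, B9=F, B10=S, B12=F
test 2 (w=4, z=11) fires B1->F, B3->E, B2->T, B4->F, B3->E, B2->T, B4->T, B3->E, B2->T, B4->T, B3->E, B2->T, B4->T, B3->S, ...; hits B1=F, B2=T, B2=F, B3=S, B3=E, B4=T, B4=F, B5=T, B7=F, B8=E, B9=F, B10=E, B12=T
test 3 (w=4, z=12) fires B1->F, B3->E, B2->T, B4->T, B3->E, B2->T, B4->T, B3->E, B2->T, B4->T, B3->E, B2->T, B4->T, B3->S, ...; hits B1=F, B2=T, B2=F, B3=S, B3=E, B4=T, B5=T, B7=F, B8=E, B9=F, B10=E, B12=T
test 4 (w=4, z=8) fires B1->F, B3->E, B2->T, B4->T, B3->E, B2->T, B4->F, B3->E, B2->T, B4->T, B3->E, B2->T, B4->T, B3->S, ...; hits B1=F, B2=T, B2=F, B3=S, B3=E, B4=T, B4=F, B5=T, B7=F, B8=E, B9=F, B10=E, B12=T
test 5 (w=-1, z=10) fires B1->T, B3->E, B2->F, B5->F, B6->F, B8->E, B7->F, B10->S, B9->F, B12->F; hits B1=T, B2=F, B3=E, B5=F, B6=F, B7=F, B8=E, B9=F, B10=S, B12=F
test 6 (w=4, z=10) fires B1->F, B3->E, B2->T, B4->T, B3->E, B2->T, B4->T, B3->E, B2->T, B4->T, B3->E, B2->T, B4->T, B3->S, ...; hits B1=F, B2=T, B2=F, B3=S, B3=E, B4=T, B5=T, B7=F, B8=E, B9=F, B10=E, B12=T
test 7 (w=6, z=8) fires B1->F, B3->E, B2->T, B4->T, B3->S, B2->F, B5->T, B8->E, B7->F, B10->E, B9->F, B12->T; hits B1=F, B2=T, B2=F, B3=S, B3=E, B4=T, B5=T, B7=F, B8=E, B9=F, B10=E, B12=T
together the pool reaches 18 outcomes: B1=T, B1=F, B2=T, B2=F, B3=S, B3=E, B4=T, B4=F, B5=T, B5=F, B6=F, B7=F, B8=E, B9=F, B10=S, B10=E, B12=T, B12=F
checked all size-1 subsets: none covers 18 outcomes (max 13/18)
the canonical winner is {1, 2}: size 2, full 18-outcome coverage, earliest index list among size-2 covers
Answer: 1, 2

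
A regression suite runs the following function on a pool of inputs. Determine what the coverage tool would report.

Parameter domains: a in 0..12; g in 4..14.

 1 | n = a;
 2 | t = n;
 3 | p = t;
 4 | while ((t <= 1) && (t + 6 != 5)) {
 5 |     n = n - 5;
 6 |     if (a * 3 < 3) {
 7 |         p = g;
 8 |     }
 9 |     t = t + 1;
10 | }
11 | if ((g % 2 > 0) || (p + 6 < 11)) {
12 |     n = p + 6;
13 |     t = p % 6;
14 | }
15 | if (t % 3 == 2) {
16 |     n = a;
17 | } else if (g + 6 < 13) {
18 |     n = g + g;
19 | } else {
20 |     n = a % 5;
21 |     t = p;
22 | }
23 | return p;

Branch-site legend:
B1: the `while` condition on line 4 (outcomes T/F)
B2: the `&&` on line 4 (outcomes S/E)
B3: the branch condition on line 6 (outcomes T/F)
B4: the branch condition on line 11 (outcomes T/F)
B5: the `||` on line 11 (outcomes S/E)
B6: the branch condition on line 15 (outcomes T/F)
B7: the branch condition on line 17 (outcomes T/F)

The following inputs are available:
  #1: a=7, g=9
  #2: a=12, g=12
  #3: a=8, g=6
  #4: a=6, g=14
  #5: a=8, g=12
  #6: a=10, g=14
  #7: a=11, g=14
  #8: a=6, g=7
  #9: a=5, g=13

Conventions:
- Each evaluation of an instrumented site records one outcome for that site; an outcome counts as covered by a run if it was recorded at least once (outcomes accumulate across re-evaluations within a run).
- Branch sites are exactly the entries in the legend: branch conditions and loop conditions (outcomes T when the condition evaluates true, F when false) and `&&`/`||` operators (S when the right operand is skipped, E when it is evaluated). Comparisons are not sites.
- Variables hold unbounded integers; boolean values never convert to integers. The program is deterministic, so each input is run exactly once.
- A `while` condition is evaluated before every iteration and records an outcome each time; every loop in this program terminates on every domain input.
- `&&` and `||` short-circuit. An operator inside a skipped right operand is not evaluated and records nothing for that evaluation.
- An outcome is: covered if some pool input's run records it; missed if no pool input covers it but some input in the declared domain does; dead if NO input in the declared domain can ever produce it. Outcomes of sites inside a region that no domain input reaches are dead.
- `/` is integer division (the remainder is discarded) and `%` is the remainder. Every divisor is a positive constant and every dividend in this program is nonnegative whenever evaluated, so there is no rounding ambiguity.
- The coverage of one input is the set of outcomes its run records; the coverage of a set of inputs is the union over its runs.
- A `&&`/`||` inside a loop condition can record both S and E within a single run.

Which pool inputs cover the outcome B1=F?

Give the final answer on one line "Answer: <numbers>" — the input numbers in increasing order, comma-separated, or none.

input #1 (a=7, g=9): produces B1=F
input #2 (a=12, g=12): produces B1=F
input #3 (a=8, g=6): produces B1=F
input #4 (a=6, g=14): produces B1=F
input #5 (a=8, g=12): produces B1=F
input #6 (a=10, g=14): produces B1=F
input #7 (a=11, g=14): produces B1=F
input #8 (a=6, g=7): produces B1=F
input #9 (a=5, g=13): produces B1=F

Answer: 1, 2, 3, 4, 5, 6, 7, 8, 9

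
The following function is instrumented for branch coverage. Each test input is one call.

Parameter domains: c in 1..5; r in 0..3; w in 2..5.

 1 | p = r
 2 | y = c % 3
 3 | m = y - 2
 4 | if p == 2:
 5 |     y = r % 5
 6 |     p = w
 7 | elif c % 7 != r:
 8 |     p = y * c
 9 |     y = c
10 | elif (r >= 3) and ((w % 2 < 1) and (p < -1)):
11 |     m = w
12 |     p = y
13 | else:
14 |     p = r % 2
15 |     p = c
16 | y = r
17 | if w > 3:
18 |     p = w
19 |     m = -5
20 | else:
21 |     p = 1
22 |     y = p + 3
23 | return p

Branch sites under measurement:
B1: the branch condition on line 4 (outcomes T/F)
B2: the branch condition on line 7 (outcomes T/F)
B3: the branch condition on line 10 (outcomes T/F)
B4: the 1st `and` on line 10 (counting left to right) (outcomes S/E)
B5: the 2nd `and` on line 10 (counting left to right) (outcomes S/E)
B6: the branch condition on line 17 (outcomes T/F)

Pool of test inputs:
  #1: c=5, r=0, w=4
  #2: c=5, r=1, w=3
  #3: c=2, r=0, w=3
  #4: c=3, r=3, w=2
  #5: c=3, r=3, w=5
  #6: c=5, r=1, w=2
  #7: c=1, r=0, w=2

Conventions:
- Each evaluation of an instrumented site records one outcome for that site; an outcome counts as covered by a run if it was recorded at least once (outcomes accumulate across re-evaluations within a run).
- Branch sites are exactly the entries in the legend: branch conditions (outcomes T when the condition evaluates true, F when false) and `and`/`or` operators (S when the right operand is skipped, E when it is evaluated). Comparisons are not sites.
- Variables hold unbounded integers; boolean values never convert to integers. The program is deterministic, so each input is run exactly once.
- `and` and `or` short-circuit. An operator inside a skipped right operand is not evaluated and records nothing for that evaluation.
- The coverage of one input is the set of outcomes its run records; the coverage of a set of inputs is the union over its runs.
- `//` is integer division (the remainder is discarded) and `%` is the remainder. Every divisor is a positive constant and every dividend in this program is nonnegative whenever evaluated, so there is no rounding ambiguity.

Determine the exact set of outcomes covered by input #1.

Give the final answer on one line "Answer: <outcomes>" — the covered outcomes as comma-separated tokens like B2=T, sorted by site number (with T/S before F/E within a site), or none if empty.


Tracing the run of input #1 (c=5, r=0, w=4):
  B1->F, B2->T, B6->T
deduplicating events, the covered set is: B1=F, B2=T, B6=T
Answer: B1=F, B2=T, B6=T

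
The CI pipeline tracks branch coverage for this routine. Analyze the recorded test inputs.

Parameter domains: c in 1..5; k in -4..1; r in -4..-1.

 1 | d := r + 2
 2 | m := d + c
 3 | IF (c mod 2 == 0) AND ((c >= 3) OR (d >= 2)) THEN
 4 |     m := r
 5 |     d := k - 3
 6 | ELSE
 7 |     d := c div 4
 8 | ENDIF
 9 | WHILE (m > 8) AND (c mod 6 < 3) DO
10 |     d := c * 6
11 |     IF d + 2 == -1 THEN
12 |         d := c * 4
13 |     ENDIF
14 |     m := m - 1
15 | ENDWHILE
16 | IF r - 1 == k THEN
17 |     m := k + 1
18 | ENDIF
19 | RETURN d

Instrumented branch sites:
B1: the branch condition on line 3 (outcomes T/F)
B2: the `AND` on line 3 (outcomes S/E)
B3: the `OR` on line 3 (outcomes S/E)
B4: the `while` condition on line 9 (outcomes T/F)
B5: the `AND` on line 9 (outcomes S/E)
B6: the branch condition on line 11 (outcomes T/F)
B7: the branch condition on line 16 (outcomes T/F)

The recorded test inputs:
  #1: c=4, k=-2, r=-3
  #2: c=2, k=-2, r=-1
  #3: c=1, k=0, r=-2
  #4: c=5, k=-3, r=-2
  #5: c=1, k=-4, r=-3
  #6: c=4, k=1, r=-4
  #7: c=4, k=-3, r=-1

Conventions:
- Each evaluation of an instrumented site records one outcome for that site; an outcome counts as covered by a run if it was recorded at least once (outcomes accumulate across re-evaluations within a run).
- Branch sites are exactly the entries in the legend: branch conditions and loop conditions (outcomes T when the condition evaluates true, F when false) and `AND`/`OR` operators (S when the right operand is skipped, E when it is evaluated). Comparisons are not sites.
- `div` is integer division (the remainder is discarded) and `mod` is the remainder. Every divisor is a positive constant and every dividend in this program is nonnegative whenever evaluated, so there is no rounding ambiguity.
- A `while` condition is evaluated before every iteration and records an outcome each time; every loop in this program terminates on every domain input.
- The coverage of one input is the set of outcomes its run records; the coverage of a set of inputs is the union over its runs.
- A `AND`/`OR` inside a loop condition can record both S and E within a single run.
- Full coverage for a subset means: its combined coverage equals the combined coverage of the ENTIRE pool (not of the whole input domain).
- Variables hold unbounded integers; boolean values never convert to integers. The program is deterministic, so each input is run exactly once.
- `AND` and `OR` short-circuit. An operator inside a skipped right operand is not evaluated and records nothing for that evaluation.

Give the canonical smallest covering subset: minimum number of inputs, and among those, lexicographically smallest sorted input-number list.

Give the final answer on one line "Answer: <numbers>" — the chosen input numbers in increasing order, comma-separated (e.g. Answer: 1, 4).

test 1 (c=4, k=-2, r=-3) fires B2->E, B3->S, B1->T, B5->S, B4->F, B7->F; hits B1=T, B2=E, B3=S, B4=F, B5=S, B7=F
test 2 (c=2, k=-2, r=-1) fires B2->E, B3->E, B1->F, B5->S, B4->F, B7->T; hits B1=F, B2=E, B3=E, B4=F, B5=S, B7=T
test 3 (c=1, k=0, r=-2) fires B2->S, B1->F, B5->S, B4->F, B7->F; hits B1=F, B2=S, B4=F, B5=S, B7=F
test 4 (c=5, k=-3, r=-2) fires B2->S, B1->F, B5->S, B4->F, B7->T; hits B1=F, B2=S, B4=F, B5=S, B7=T
test 5 (c=1, k=-4, r=-3) fires B2->S, B1->F, B5->S, B4->F, B7->T; hits B1=F, B2=S, B4=F, B5=S, B7=T
test 6 (c=4, k=1, r=-4) fires B2->E, B3->S, B1->T, B5->S, B4->F, B7->F; hits B1=T, B2=E, B3=S, B4=F, B5=S, B7=F
test 7 (c=4, k=-3, r=-1) fires B2->E, B3->S, B1->T, B5->S, B4->F, B7->F; hits B1=T, B2=E, B3=S, B4=F, B5=S, B7=F
together the pool reaches 10 outcomes: B1=T, B1=F, B2=S, B2=E, B3=S, B3=E, B4=F, B5=S, B7=T, B7=F
size 1 is not enough: best union over all size-1 subsets is 6/10
size 2 is not enough: best union over all size-2 subsets is 9/10
size 3: inputs {1, 2, 3} cover all 10 outcomes, and no lexicographically smaller subset of this size does

Answer: 1, 2, 3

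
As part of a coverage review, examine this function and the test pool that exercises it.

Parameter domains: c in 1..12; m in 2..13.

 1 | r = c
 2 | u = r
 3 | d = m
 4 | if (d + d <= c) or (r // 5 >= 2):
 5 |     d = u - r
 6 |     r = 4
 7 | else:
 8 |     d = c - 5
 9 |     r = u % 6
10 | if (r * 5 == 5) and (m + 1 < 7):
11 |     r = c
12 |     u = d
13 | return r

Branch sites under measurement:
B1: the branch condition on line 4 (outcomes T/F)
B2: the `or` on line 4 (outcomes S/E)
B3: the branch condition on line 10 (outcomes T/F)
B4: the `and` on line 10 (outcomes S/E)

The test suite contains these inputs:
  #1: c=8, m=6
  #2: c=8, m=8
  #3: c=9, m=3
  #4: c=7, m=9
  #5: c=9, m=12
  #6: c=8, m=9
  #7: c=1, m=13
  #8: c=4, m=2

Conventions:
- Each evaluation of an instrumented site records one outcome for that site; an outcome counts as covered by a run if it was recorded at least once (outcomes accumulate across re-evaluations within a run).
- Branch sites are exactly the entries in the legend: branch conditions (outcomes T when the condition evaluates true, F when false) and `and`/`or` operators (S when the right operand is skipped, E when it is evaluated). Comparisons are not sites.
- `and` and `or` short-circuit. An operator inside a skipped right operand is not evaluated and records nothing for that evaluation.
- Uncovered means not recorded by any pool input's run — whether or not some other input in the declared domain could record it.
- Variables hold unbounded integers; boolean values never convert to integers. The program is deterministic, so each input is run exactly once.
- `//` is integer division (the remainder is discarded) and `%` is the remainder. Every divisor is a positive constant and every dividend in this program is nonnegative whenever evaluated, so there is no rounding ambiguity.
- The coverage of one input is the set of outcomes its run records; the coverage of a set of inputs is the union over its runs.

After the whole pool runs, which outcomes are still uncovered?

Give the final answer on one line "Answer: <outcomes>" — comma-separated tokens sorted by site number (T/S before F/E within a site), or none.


input #1, c=8, m=6: events B2->E, B1->F, B4->S, B3->F; outcomes B1=F, B2=E, B3=F, B4=S
input #2, c=8, m=8: events B2->E, B1->F, B4->S, B3->F; outcomes B1=F, B2=E, B3=F, B4=S
input #3, c=9, m=3: events B2->S, B1->T, B4->S, B3->F; outcomes B1=T, B2=S, B3=F, B4=S
input #4, c=7, m=9: events B2->E, B1->F, B4->E, B3->F; outcomes B1=F, B2=E, B3=F, B4=E
input #5, c=9, m=12: events B2->E, B1->F, B4->S, B3->F; outcomes B1=F, B2=E, B3=F, B4=S
input #6, c=8, m=9: events B2->E, B1->F, B4->S, B3->F; outcomes B1=F, B2=E, B3=F, B4=S
input #7, c=1, m=13: events B2->E, B1->F, B4->E, B3->F; outcomes B1=F, B2=E, B3=F, B4=E
input #8, c=4, m=2: events B2->S, B1->T, B4->S, B3->F; outcomes B1=T, B2=S, B3=F, B4=S
union over the pool: B1=T, B1=F, B2=S, B2=E, B3=F, B4=S, B4=E
uncovered (1 of 8): B3=T
Answer: B3=T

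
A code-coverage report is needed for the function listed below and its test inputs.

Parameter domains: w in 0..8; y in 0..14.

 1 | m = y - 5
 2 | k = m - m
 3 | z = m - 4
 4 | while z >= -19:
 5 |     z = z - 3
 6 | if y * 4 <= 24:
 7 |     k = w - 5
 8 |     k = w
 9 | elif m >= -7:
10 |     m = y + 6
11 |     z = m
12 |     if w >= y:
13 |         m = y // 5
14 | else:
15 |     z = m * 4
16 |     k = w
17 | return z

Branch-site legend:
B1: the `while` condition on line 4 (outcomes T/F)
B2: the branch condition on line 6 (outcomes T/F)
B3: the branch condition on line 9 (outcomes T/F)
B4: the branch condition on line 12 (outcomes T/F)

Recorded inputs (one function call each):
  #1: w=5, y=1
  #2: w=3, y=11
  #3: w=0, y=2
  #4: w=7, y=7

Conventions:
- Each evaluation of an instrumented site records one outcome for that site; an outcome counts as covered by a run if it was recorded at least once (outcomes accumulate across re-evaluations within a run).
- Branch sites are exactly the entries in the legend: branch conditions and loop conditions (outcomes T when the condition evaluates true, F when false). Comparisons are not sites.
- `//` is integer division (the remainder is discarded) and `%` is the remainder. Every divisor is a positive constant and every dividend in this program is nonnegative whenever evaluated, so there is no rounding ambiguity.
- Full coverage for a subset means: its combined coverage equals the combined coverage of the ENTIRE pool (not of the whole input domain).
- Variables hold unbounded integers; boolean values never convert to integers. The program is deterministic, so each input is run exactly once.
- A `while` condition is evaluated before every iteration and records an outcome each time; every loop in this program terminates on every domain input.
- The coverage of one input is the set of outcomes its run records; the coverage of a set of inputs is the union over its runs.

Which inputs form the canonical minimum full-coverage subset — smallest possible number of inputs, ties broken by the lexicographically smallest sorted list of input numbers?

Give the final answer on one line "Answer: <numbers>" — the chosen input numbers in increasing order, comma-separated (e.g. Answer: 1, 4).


run #1 (w=5, y=1) records B1=T, B1=F, B2=T
run #2 (w=3, y=11) records B1=T, B1=F, B2=F, B3=T, B4=F
run #3 (w=0, y=2) records B1=T, B1=F, B2=T
run #4 (w=7, y=7) records B1=T, B1=F, B2=F, B3=T, B4=T
union over all inputs: B1=T, B1=F, B2=T, B2=F, B3=T, B4=T, B4=F (7 outcomes)
size 1 is not enough: best union over all size-1 subsets is 5/7
size 2 is not enough: best union over all size-2 subsets is 6/7
inputs {1, 2, 4} (size 3) cover everything; no size-3 subset with a lexicographically smaller index list covers all 7
Answer: 1, 2, 4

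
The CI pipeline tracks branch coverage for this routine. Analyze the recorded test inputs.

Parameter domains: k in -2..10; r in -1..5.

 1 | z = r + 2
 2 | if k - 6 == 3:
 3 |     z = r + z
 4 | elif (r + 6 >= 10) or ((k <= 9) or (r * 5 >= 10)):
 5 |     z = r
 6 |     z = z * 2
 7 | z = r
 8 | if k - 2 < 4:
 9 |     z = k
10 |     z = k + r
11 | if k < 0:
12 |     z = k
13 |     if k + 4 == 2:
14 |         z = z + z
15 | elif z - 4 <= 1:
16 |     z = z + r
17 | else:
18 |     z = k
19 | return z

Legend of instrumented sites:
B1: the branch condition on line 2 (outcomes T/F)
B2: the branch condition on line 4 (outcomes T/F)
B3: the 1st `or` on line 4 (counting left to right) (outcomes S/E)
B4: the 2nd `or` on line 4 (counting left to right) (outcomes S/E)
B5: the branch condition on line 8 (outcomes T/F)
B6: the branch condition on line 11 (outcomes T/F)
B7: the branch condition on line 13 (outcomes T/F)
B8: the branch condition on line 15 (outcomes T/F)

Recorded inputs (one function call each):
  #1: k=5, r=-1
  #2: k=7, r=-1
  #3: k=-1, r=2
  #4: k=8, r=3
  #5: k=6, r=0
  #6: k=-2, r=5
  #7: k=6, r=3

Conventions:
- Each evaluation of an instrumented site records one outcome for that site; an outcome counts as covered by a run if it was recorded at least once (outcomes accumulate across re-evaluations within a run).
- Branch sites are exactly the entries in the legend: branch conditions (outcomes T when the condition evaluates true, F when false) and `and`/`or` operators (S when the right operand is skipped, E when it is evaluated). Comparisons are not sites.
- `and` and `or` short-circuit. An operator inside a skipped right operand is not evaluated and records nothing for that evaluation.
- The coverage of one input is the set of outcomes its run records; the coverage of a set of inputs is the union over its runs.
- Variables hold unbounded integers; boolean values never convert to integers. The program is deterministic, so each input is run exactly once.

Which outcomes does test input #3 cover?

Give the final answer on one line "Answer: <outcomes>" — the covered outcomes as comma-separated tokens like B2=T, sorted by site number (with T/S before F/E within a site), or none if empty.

Event log for input #3 (k=-1, r=2):
  B1->F, B3->E, B4->S, B2->T, B5->T, B6->T, B7->F
distinct outcomes covered: B1=F, B2=T, B3=E, B4=S, B5=T, B6=T, B7=F

Answer: B1=F, B2=T, B3=E, B4=S, B5=T, B6=T, B7=F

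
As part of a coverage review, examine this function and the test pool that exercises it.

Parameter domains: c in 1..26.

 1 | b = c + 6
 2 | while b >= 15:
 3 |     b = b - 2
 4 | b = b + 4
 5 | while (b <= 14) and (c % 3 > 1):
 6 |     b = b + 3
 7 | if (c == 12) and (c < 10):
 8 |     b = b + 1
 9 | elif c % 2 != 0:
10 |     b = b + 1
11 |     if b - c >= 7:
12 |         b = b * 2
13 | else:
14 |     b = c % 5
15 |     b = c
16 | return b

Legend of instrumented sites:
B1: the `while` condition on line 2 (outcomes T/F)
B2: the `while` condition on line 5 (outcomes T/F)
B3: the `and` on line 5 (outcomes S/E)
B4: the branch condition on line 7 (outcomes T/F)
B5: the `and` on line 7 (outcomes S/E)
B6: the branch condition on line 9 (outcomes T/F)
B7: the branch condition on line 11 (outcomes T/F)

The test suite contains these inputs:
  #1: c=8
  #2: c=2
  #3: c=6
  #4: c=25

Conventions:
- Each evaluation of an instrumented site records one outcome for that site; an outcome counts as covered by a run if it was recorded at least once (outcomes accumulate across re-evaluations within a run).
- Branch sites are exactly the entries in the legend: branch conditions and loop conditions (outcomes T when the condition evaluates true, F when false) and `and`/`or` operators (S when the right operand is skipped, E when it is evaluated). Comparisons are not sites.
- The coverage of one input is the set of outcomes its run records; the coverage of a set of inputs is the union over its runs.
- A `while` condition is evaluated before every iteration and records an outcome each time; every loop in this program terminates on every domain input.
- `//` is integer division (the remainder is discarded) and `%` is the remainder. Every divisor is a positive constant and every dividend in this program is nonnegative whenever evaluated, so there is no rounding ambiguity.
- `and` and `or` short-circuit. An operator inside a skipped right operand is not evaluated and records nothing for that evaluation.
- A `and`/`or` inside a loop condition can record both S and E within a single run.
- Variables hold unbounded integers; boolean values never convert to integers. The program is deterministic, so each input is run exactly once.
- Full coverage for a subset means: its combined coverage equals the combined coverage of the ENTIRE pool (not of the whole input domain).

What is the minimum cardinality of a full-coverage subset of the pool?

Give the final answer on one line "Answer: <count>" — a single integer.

input #1 (c=8): covers B1=F, B2=F, B3=S, B4=F, B5=S, B6=F
input #2 (c=2): covers B1=F, B2=T, B2=F, B3=S, B3=E, B4=F, B5=S, B6=F
input #3 (c=6): covers B1=F, B2=F, B3=S, B4=F, B5=S, B6=F
input #4 (c=25): covers B1=T, B1=F, B2=F, B3=S, B4=F, B5=S, B6=T, B7=F
together the pool reaches 11 outcomes: B1=T, B1=F, B2=T, B2=F, B3=S, B3=E, B4=F, B5=S, B6=T, B6=F, B7=F
size 1 is not enough: best union over all size-1 subsets is 8/11
the canonical winner is {2, 4}: size 2, full 11-outcome coverage, earliest index list among size-2 covers

Answer: 2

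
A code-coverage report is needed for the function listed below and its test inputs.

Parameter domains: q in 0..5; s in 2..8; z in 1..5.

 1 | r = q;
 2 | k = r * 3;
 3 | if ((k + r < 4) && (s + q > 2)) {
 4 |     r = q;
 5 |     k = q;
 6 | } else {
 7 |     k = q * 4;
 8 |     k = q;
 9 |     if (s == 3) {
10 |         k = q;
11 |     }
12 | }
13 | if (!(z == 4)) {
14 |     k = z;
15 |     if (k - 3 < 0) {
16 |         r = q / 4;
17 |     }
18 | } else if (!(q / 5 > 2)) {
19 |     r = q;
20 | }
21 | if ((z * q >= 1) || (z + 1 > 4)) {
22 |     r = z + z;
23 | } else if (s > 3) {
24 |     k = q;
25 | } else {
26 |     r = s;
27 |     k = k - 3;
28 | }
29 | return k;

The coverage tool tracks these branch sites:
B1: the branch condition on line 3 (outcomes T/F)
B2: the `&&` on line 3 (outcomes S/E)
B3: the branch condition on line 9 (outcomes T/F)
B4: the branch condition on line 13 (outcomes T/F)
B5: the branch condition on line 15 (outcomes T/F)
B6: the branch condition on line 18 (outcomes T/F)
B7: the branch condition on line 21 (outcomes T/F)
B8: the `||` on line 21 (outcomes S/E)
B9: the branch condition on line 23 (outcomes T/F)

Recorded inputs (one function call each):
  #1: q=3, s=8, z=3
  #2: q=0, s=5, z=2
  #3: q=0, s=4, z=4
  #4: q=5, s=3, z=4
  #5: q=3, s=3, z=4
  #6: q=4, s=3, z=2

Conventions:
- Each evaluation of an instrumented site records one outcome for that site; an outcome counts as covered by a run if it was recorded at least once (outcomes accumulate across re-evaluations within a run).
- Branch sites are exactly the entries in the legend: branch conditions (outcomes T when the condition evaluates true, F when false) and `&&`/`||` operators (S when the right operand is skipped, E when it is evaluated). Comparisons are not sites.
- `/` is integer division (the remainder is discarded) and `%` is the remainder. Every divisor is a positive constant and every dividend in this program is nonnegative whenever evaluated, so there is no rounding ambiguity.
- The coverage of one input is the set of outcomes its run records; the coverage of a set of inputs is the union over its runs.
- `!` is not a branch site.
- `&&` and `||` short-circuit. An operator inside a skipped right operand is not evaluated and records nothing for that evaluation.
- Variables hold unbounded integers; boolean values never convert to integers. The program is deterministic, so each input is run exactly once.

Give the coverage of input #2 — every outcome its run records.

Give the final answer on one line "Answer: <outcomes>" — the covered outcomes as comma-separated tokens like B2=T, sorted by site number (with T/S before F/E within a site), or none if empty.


Running input #2 (q=0, s=5, z=2), event by event:
  B2->E, B1->T, B4->T, B5->T, B8->E, B7->F, B9->T
distinct outcomes covered: B1=T, B2=E, B4=T, B5=T, B7=F, B8=E, B9=T
Answer: B1=T, B2=E, B4=T, B5=T, B7=F, B8=E, B9=T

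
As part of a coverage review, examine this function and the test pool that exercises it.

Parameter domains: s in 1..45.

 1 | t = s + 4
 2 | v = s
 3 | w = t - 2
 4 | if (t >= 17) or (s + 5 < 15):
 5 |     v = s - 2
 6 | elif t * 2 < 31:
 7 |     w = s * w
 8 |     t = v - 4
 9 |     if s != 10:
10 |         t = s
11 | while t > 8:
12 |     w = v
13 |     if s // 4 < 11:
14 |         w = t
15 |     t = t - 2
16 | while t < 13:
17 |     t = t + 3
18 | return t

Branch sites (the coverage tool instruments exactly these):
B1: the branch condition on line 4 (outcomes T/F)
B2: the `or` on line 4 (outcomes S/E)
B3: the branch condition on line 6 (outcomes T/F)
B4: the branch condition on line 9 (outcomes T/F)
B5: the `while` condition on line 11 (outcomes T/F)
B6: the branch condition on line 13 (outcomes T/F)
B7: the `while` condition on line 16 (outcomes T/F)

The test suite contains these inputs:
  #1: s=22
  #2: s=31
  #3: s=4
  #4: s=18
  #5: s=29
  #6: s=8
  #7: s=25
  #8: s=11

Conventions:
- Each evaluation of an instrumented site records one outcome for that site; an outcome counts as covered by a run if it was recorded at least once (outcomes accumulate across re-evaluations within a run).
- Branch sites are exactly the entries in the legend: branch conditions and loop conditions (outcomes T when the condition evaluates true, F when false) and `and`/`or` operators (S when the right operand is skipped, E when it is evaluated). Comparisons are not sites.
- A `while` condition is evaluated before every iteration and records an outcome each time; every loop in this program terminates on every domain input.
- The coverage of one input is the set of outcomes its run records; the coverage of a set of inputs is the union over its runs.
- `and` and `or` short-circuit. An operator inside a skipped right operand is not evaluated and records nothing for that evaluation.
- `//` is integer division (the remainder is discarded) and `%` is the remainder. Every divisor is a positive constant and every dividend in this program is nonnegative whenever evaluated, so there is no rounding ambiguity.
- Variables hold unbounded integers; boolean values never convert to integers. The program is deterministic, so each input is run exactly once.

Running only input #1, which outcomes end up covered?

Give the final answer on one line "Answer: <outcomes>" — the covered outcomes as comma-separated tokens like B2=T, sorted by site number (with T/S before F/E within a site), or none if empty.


Tracing the run of input #1 (s=22):
  B2->S, B1->T, B5->T, B6->T, B5->T, B6->T, B5->T, B6->T, B5->T, B6->T
  B5->T, B6->T, B5->T, B6->T, B5->T, B6->T, B5->T, B6->T, B5->T, B6->T
  B5->F, B7->T, B7->T, B7->F
as a set, this run covers: B1=T, B2=S, B5=T, B5=F, B6=T, B7=T, B7=F
Answer: B1=T, B2=S, B5=T, B5=F, B6=T, B7=T, B7=F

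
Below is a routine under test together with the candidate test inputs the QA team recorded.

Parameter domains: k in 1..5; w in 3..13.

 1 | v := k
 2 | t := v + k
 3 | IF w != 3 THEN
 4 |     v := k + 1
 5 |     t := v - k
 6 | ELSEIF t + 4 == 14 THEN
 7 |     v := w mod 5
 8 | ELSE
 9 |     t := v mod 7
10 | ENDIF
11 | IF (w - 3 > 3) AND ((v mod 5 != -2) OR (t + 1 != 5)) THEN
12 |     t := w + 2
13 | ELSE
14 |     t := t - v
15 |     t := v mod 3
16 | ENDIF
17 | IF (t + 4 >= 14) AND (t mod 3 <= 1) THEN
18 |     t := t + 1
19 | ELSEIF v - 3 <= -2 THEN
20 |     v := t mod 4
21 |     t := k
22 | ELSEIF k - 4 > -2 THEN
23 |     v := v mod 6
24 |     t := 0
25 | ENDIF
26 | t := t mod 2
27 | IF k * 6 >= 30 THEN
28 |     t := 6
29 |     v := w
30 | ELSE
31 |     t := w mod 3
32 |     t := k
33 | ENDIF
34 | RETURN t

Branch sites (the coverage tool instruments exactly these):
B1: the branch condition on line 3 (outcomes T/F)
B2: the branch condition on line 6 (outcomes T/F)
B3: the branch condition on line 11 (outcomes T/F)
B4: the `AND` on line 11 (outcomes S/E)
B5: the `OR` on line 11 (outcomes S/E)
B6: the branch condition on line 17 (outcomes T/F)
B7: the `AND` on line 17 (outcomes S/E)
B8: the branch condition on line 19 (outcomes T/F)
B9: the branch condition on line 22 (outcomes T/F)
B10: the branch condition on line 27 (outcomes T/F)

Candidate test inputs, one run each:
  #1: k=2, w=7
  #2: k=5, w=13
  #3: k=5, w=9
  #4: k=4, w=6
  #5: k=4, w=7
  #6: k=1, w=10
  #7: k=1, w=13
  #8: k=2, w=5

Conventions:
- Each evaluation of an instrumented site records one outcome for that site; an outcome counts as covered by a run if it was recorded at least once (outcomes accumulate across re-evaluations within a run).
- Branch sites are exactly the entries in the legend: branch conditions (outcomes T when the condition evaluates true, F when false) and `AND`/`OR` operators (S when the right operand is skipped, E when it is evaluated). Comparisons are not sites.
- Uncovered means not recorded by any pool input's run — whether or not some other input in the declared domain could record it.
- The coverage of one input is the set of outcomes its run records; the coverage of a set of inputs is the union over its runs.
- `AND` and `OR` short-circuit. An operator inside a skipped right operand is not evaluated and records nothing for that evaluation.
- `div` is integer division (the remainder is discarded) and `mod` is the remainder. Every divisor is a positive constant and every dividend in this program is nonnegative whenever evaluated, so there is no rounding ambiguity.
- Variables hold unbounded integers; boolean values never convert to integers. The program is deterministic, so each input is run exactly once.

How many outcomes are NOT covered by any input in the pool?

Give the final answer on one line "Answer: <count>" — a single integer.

test 1 (k=2, w=7) hits B1=T, B3=T, B4=E, B5=S, B6=F, B7=S, B8=F, B9=F, B10=F
test 2 (k=5, w=13) hits B1=T, B3=T, B4=E, B5=S, B6=T, B7=E, B10=T
test 3 (k=5, w=9) hits B1=T, B3=T, B4=E, B5=S, B6=F, B7=E, B8=F, B9=T, B10=T
test 4 (k=4, w=6) hits B1=T, B3=F, B4=S, B6=F, B7=S, B8=F, B9=T, B10=F
test 5 (k=4, w=7) hits B1=T, B3=T, B4=E, B5=S, B6=F, B7=S, B8=F, B9=T, B10=F
test 6 (k=1, w=10) hits B1=T, B3=T, B4=E, B5=S, B6=T, B7=E, B10=F
test 7 (k=1, w=13) hits B1=T, B3=T, B4=E, B5=S, B6=T, B7=E, B10=F
test 8 (k=2, w=5) hits B1=T, B3=F, B4=S, B6=F, B7=S, B8=F, B9=F, B10=F
union over the pool: B1=T, B3=T, B3=F, B4=S, B4=E, B5=S, B6=T, B6=F, B7=S, B7=E, B8=F, B9=T, B9=F, B10=T, B10=F
uncovered (5 of 20): B1=F, B2=T, B2=F, B5=E, B8=T

Answer: 5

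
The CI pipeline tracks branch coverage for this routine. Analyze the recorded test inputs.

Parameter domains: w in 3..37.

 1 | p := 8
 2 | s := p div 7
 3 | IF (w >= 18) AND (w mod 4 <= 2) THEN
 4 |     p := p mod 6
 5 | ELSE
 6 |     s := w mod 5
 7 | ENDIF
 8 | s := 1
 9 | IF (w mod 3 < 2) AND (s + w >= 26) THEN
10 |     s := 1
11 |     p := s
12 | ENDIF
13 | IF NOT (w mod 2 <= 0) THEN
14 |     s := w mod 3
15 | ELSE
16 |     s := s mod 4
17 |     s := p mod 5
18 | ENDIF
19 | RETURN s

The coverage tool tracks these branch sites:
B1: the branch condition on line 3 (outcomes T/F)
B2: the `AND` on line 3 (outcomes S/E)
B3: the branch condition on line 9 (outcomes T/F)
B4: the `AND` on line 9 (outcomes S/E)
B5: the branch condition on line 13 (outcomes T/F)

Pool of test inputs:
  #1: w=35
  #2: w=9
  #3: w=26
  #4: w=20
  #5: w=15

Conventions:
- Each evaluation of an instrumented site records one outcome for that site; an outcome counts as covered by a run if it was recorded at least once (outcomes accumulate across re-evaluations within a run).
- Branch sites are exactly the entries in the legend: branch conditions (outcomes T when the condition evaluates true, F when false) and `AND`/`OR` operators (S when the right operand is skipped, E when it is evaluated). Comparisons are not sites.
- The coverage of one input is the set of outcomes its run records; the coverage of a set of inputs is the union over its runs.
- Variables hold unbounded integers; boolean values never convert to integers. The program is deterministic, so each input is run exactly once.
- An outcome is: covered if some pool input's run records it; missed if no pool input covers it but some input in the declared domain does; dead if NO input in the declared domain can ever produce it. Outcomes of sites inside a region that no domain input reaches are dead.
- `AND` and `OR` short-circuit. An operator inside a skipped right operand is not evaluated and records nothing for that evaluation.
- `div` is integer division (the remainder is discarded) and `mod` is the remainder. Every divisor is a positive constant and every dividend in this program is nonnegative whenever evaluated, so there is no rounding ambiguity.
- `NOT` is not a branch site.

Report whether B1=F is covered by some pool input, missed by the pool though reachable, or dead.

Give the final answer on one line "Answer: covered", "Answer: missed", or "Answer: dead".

B1=F is recorded by pool input(s) 1, 2, 5 -> covered

Answer: covered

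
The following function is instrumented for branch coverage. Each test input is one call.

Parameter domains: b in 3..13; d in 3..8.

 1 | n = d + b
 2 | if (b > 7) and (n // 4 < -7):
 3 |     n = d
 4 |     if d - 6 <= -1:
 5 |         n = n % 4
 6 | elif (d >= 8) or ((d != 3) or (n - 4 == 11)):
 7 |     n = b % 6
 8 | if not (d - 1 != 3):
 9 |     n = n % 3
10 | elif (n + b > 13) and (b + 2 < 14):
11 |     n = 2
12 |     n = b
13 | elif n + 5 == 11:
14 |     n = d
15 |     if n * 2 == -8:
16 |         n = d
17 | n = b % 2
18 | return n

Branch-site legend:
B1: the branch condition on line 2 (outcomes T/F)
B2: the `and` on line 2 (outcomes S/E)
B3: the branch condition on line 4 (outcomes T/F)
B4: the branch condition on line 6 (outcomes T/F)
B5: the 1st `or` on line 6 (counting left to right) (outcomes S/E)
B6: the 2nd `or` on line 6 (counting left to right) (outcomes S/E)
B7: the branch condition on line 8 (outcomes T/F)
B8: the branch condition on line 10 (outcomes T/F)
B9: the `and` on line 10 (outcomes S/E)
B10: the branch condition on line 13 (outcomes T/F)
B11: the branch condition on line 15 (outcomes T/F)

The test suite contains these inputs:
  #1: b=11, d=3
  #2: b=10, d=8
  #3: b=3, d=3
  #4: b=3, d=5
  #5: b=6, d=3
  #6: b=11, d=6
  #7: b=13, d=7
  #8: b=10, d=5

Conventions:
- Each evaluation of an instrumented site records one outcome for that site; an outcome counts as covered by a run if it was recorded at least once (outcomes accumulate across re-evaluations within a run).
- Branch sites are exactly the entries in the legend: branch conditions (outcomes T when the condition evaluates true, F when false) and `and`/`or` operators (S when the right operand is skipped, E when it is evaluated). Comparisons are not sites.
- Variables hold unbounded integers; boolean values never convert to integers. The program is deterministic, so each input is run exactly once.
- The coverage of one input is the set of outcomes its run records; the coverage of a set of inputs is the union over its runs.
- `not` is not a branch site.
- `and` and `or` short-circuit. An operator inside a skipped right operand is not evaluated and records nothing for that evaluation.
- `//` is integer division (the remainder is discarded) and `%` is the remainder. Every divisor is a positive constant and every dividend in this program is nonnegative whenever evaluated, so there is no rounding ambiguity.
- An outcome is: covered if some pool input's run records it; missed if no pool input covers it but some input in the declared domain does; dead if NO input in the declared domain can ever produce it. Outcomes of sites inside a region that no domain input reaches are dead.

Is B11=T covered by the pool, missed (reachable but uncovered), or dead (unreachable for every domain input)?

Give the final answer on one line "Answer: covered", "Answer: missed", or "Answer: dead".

no pool input records B11=T
checking all 66 inputs in the declared domain: B11=T is never recorded -> dead

Answer: dead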